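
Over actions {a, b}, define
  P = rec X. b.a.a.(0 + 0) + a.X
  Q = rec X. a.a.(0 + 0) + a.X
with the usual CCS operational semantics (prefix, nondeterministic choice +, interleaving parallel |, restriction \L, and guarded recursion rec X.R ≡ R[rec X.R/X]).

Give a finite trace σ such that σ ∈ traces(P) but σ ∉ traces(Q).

b

LTS(P): 4 reachable states
  m0 = rec X. b.a.a.(0 + 0) + a.X :: =a=> m0, =b=> m1
  m1 = a.a.(0 + 0) :: =a=> m2
  m2 = a.(0 + 0) :: =a=> m3
  m3 = 0 + 0 :: ∅
LTS(Q): 3 reachable states
  n0 = rec X. a.a.(0 + 0) + a.X :: =a=> n0, =a=> n1
  n1 = a.(0 + 0) :: =a=> n2
  n2 = 0 + 0 :: ∅
Trace ⟨b⟩ through P, begin at {m0}:
  after b @ step 1: {m1}
  ✓ P
Trace ⟨b⟩ through Q, begin at {n0}:
  after b @ step 1: ∅ (Q stuck)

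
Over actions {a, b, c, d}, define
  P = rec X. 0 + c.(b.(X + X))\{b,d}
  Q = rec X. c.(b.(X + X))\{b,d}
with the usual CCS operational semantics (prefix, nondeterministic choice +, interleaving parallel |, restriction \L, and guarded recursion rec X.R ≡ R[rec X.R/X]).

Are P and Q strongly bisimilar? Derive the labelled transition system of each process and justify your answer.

LTS(P): 2 reachable states
  p0 = rec X. 0 + c.(b.(X + X))\{b,d} → —c→ p1
  p1 = (b.((rec X. 0 + c.(b.(X + X))\{b,d}) + (rec X. 0 + c.(b.(X + X))\{b,d})))\{b,d} → ∅
LTS(Q): 2 reachable states
  q0 = rec X. c.(b.(X + X))\{b,d} → —c→ q1
  q1 = (b.((rec X. c.(b.(X + X))\{b,d}) + (rec X. c.(b.(X + X))\{b,d})))\{b,d} → ∅
Coarsest stable partition (strong bisimilarity classes):
  B0 = {p0, q0}
  B1 = {p1, q1}
p0 ∈ B0, q0 ∈ B0 → same block

YES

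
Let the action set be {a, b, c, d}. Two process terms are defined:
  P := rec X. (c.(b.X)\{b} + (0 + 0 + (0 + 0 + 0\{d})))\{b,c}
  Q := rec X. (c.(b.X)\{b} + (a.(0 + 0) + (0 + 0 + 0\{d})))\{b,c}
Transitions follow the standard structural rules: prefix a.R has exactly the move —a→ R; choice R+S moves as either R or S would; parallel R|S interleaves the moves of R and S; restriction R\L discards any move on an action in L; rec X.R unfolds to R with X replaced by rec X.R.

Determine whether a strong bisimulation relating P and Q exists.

LTS(P): 1 reachable states
  p0 = rec X. (c.(b.X)\{b} + (0 + 0 + (0 + 0 + 0\{d})))\{b,c} | stopped
LTS(Q): 2 reachable states
  q0 = rec X. (c.(b.X)\{b} + (a.(0 + 0) + (0 + 0 + 0\{d})))\{b,c} | —a→ q1
  q1 = (0 + 0)\{b,c} | stopped
Partition-refinement fixed point:
  B0 = {p0, q1}
  B1 = {q0}
p0 ∈ B0, q0 ∈ B1 → different blocks

P ≁ Q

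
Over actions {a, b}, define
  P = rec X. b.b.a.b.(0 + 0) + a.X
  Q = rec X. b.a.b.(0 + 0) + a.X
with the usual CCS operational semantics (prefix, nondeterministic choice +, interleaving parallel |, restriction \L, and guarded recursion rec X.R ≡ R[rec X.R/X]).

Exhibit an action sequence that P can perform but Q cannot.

LTS(P): 5 reachable states
  m0 = rec X. b.b.a.b.(0 + 0) + a.X has moves -a-> m0, -b-> m1
  m1 = b.a.b.(0 + 0) has moves -b-> m2
  m2 = a.b.(0 + 0) has moves -a-> m3
  m3 = b.(0 + 0) has moves -b-> m4
  m4 = 0 + 0 has moves ∅
LTS(Q): 4 reachable states
  n0 = rec X. b.a.b.(0 + 0) + a.X has moves -a-> n0, -b-> n1
  n1 = a.b.(0 + 0) has moves -a-> n2
  n2 = b.(0 + 0) has moves -b-> n3
  n3 = 0 + 0 has moves ∅
Executing bb from P (initial set {m0}):
  step 1 (b): {m1}
  step 2 (b): {m2}
  ✓ P
Executing bb from Q (initial set {n0}):
  step 1 (b): {n1}
  step 2 (b): ∅ (Q stuck)

bb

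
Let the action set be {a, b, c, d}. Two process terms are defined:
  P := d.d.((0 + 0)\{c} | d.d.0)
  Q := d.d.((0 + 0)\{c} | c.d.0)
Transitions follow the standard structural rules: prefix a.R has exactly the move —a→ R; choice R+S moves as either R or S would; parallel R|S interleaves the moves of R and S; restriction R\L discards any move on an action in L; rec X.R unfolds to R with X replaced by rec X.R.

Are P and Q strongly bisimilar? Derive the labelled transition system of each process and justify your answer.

P ≁ Q

Reachable graph of P (5 states):
  p0 = d.d.((0 + 0)\{c} | d.d.0) → --d--▸ p1
  p1 = d.((0 + 0)\{c} | d.d.0) → --d--▸ p2
  p2 = (0 + 0)\{c} | d.d.0 → --d--▸ p3
  p3 = (0 + 0)\{c} | d.0 → --d--▸ p4
  p4 = (0 + 0)\{c} | 0 → (no moves)
Reachable graph of Q (5 states):
  q0 = d.d.((0 + 0)\{c} | c.d.0) → --d--▸ q1
  q1 = d.((0 + 0)\{c} | c.d.0) → --d--▸ q2
  q2 = (0 + 0)\{c} | c.d.0 → --c--▸ q3
  q3 = (0 + 0)\{c} | d.0 → --d--▸ q4
  q4 = (0 + 0)\{c} | 0 → (no moves)
Partition-refinement fixed point:
  B0 = {p0}
  B1 = {p1}
  B2 = {p2}
  B3 = {p3, q3}
  B4 = {p4, q4}
  B5 = {q0}
  B6 = {q1}
  B7 = {q2}
p0 ∈ B0, q0 ∈ B5 → different blocks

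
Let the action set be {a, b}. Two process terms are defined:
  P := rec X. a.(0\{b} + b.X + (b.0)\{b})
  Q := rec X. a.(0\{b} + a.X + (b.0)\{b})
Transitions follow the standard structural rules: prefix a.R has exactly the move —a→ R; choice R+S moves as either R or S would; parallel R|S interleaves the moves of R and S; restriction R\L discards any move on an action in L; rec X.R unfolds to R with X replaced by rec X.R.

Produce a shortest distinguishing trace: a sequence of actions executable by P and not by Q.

P's transition system — 2 states:
  s0 = rec X. a.(0\{b} + b.X + (b.0)\{b}) | —a→ s1
  s1 = 0\{b} + b.(rec X. a.(0\{b} + b.X + (b.0)\{b})) + (b.0)\{b} | —b→ s0
Q's transition system — 2 states:
  t0 = rec X. a.(0\{b} + a.X + (b.0)\{b}) | —a→ t1
  t1 = 0\{b} + a.(rec X. a.(0\{b} + a.X + (b.0)\{b})) + (b.0)\{b} | —a→ t0
Executing ab from P (initial set {s0}):
  step 1 (a): {s1}
  step 2 (b): {s0}
  ✓ P
Executing ab from Q (initial set {t0}):
  step 1 (a): {t1}
  step 2 (b): no successor for Q

ab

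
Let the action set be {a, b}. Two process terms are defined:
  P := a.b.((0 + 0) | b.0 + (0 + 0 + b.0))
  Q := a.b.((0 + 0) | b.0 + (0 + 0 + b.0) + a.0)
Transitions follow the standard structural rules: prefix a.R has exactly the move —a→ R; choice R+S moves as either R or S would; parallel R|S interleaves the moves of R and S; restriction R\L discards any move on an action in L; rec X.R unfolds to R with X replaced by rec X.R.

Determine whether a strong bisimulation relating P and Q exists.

Reachable graph of P (5 states):
  p0 = a.b.((0 + 0) | b.0 + (0 + 0 + b.0)) → —a→ p1
  p1 = b.((0 + 0) | b.0 + (0 + 0 + b.0)) → —b→ p2
  p2 = (0 + 0) | b.0 + (0 + 0 + b.0) → —b→ p3, —b→ p4
  p3 = (0 + 0) | 0 → deadlocked
  p4 = 0 → deadlocked
Reachable graph of Q (5 states):
  q0 = a.b.((0 + 0) | b.0 + (0 + 0 + b.0) + a.0) → —a→ q1
  q1 = b.((0 + 0) | b.0 + (0 + 0 + b.0) + a.0) → —b→ q2
  q2 = (0 + 0) | b.0 + (0 + 0 + b.0) + a.0 → —a→ q3, —b→ q3, —b→ q4
  q3 = 0 → deadlocked
  q4 = (0 + 0) | 0 → deadlocked
Coarsest stable partition (strong bisimilarity classes):
  B0 = {p0}
  B1 = {p1}
  B2 = {p2}
  B3 = {p3, p4, q3, q4}
  B4 = {q0}
  B5 = {q1}
  B6 = {q2}
p0 ∈ B0, q0 ∈ B4 → different blocks

NO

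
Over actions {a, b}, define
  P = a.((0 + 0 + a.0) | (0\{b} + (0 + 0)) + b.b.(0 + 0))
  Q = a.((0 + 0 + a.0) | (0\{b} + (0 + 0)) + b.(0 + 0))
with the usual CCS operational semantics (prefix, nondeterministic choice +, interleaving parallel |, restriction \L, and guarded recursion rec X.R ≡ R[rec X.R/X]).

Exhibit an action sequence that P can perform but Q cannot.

abb

P's transition system — 5 states:
  p0 = a.((0 + 0 + a.0) | (0\{b} + (0 + 0)) + b.b.(0 + 0)) → --a--▸ p1
  p1 = (0 + 0 + a.0) | (0\{b} + (0 + 0)) + b.b.(0 + 0) → --a--▸ p2, --b--▸ p3
  p2 = 0 | (0\{b} + (0 + 0)) → (no moves)
  p3 = b.(0 + 0) → --b--▸ p4
  p4 = 0 + 0 → (no moves)
Q's transition system — 4 states:
  q0 = a.((0 + 0 + a.0) | (0\{b} + (0 + 0)) + b.(0 + 0)) → --a--▸ q1
  q1 = (0 + 0 + a.0) | (0\{b} + (0 + 0)) + b.(0 + 0) → --a--▸ q2, --b--▸ q3
  q2 = 0 | (0\{b} + (0 + 0)) → (no moves)
  q3 = 0 + 0 → (no moves)
Executing abb from P (initial set {p0}):
  [1] a ⇒ {p1}
  [2] b ⇒ {p3}
  [3] b ⇒ {p4}
  P completes σ.
Executing abb from Q (initial set {q0}):
  [1] a ⇒ {q1}
  [2] b ⇒ {q3}
  [3] b ⇒ ∅  — Q cannot continue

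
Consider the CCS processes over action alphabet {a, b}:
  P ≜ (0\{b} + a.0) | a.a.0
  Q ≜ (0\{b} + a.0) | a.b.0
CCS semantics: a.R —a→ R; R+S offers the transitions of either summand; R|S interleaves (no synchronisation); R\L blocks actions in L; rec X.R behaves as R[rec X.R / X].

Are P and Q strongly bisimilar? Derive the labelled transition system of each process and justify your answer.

LTS(P): 6 reachable states
  p0 = (0\{b} + a.0) | a.a.0 → =a=> p1, =a=> p2
  p1 = (0\{b} + a.0) | a.0 → =a=> p3, =a=> p4
  p2 = 0 | a.a.0 → =a=> p4
  p3 = (0\{b} + a.0) | 0 → =a=> p5
  p4 = 0 | a.0 → =a=> p5
  p5 = 0 | 0 → (no moves)
LTS(Q): 6 reachable states
  q0 = (0\{b} + a.0) | a.b.0 → =a=> q1, =a=> q2
  q1 = (0\{b} + a.0) | b.0 → =a=> q3, =b=> q4
  q2 = 0 | a.b.0 → =a=> q3
  q3 = 0 | b.0 → =b=> q5
  q4 = (0\{b} + a.0) | 0 → =a=> q5
  q5 = 0 | 0 → (no moves)
Bisimilarity quotient blocks:
  B0 = {p0}
  B1 = {p1, p2}
  B2 = {p3, p4, q4}
  B3 = {p5, q5}
  B4 = {q0}
  B5 = {q1}
  B6 = {q3}
  B7 = {q2}
p0 ∈ B0, q0 ∈ B4 → different blocks

not bisimilar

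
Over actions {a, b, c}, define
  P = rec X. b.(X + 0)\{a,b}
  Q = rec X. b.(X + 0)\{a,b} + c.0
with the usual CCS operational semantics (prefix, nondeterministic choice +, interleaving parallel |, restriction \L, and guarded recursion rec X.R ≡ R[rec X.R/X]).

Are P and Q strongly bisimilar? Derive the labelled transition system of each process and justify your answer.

Reachable graph of P (2 states):
  s0 = rec X. b.(X + 0)\{a,b} :: ··b··> s1
  s1 = ((rec X. b.(X + 0)\{a,b}) + 0)\{a,b} :: deadlocked
Reachable graph of Q (4 states):
  t0 = rec X. b.(X + 0)\{a,b} + c.0 :: ··b··> t1, ··c··> t2
  t1 = ((rec X. b.(X + 0)\{a,b} + c.0) + 0)\{a,b} :: ··c··> t3
  t2 = 0 :: deadlocked
  t3 = 0\{a,b} :: deadlocked
Partition-refinement fixed point:
  B0 = {s0}
  B1 = {s1, t2, t3}
  B2 = {t0}
  B3 = {t1}
s0 ∈ B0, t0 ∈ B2 → different blocks

P ≁ Q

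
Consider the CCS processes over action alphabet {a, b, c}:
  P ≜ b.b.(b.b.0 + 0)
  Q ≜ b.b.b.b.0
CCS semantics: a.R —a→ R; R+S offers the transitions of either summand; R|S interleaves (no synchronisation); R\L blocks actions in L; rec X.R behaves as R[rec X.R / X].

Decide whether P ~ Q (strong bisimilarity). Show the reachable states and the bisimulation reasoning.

bisimilar

LTS(P): 5 reachable states
  m0 = b.b.(b.b.0 + 0) | ··b··> m1
  m1 = b.(b.b.0 + 0) | ··b··> m2
  m2 = b.b.0 + 0 | ··b··> m3
  m3 = b.0 | ··b··> m4
  m4 = 0 | (no moves)
LTS(Q): 5 reachable states
  n0 = b.b.b.b.0 | ··b··> n1
  n1 = b.b.b.0 | ··b··> n2
  n2 = b.b.0 | ··b··> n3
  n3 = b.0 | ··b··> n4
  n4 = 0 | (no moves)
Partition-refinement fixed point:
  B0 = {m0, n0}
  B1 = {m1, n1}
  B2 = {m2, n2}
  B3 = {m3, n3}
  B4 = {m4, n4}
m0 ∈ B0, n0 ∈ B0 → same block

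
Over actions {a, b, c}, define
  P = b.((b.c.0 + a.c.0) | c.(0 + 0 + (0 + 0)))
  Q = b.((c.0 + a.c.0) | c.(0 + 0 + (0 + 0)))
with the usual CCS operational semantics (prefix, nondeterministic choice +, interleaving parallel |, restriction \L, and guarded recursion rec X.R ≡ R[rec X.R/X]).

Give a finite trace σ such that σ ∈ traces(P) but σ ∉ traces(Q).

bb

P's transition system — 7 states:
  m0 = b.((b.c.0 + a.c.0) | c.(0 + 0 + (0 + 0))) | ··b··> m1
  m1 = (b.c.0 + a.c.0) | c.(0 + 0 + (0 + 0)) | ··a··> m2, ··b··> m2, ··c··> m3
  m2 = c.0 | c.(0 + 0 + (0 + 0)) | ··c··> m4, ··c··> m5
  m3 = (b.c.0 + a.c.0) | (0 + 0 + (0 + 0)) | ··a··> m5, ··b··> m5
  m4 = 0 | c.(0 + 0 + (0 + 0)) | ··c··> m6
  m5 = c.0 | (0 + 0 + (0 + 0)) | ··c··> m6
  m6 = 0 | (0 + 0 + (0 + 0)) | (no moves)
Q's transition system — 7 states:
  n0 = b.((c.0 + a.c.0) | c.(0 + 0 + (0 + 0))) | ··b··> n1
  n1 = (c.0 + a.c.0) | c.(0 + 0 + (0 + 0)) | ··a··> n2, ··c··> n3, ··c··> n4
  n2 = c.0 | c.(0 + 0 + (0 + 0)) | ··c··> n4, ··c··> n5
  n3 = (c.0 + a.c.0) | (0 + 0 + (0 + 0)) | ··a··> n5, ··c··> n6
  n4 = 0 | c.(0 + 0 + (0 + 0)) | ··c··> n6
  n5 = c.0 | (0 + 0 + (0 + 0)) | ··c··> n6
  n6 = 0 | (0 + 0 + (0 + 0)) | (no moves)
Trace ⟨bb⟩ through P, begin at {m0}:
  after b @ step 1: {m1}
  after b @ step 2: {m2}
  — P admits the full trace.
Trace ⟨bb⟩ through Q, begin at {n0}:
  after b @ step 1: {n1}
  after b @ step 2: ∅  — Q cannot continue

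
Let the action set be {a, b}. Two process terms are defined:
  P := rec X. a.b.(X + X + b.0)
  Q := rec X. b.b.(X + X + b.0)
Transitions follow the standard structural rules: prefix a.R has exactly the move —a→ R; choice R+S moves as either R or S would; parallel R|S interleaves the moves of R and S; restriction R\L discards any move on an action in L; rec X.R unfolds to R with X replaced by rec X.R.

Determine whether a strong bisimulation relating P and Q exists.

Reachable graph of P (4 states):
  p0 = rec X. a.b.(X + X + b.0) :: --a--▸ p1
  p1 = b.((rec X. a.b.(X + X + b.0)) + (rec X. a.b.(X + X + b.0)) + b.0) :: --b--▸ p2
  p2 = (rec X. a.b.(X + X + b.0)) + (rec X. a.b.(X + X + b.0)) + b.0 :: --a--▸ p1, --b--▸ p3
  p3 = 0 :: deadlocked
Reachable graph of Q (4 states):
  q0 = rec X. b.b.(X + X + b.0) :: --b--▸ q1
  q1 = b.((rec X. b.b.(X + X + b.0)) + (rec X. b.b.(X + X + b.0)) + b.0) :: --b--▸ q2
  q2 = (rec X. b.b.(X + X + b.0)) + (rec X. b.b.(X + X + b.0)) + b.0 :: --b--▸ q1, --b--▸ q3
  q3 = 0 :: deadlocked
Coarsest stable partition (strong bisimilarity classes):
  B0 = {p0}
  B1 = {p1}
  B2 = {p2}
  B3 = {p3, q3}
  B4 = {q0}
  B5 = {q1}
  B6 = {q2}
p0 ∈ B0, q0 ∈ B4 → different blocks

not bisimilar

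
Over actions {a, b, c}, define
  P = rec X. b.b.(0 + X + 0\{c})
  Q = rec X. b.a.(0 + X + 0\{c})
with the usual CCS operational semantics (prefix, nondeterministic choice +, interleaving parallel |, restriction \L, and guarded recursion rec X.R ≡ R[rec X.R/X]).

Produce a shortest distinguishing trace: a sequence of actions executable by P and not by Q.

LTS(P): 3 reachable states
  s0 = rec X. b.b.(0 + X + 0\{c}) → =b=> s1
  s1 = b.(0 + (rec X. b.b.(0 + X + 0\{c})) + 0\{c}) → =b=> s2
  s2 = 0 + (rec X. b.b.(0 + X + 0\{c})) + 0\{c} → =b=> s1
LTS(Q): 3 reachable states
  t0 = rec X. b.a.(0 + X + 0\{c}) → =b=> t1
  t1 = a.(0 + (rec X. b.a.(0 + X + 0\{c})) + 0\{c}) → =a=> t2
  t2 = 0 + (rec X. b.a.(0 + X + 0\{c})) + 0\{c} → =b=> t1
Executing bb from P (initial set {s0}):
  [1] b ⇒ {s1}
  [2] b ⇒ {s2}
  ✓ P
Executing bb from Q (initial set {t0}):
  [1] b ⇒ {t1}
  [2] b ⇒ no successor for Q

bb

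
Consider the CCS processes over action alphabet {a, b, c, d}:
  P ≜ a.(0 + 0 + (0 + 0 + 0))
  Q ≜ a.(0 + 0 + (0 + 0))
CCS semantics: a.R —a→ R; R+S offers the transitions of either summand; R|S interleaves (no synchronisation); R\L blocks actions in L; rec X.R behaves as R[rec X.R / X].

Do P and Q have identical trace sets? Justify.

Reachable graph of P (2 states):
  u0 = a.(0 + 0 + (0 + 0 + 0)) :: =a=> u1
  u1 = 0 + 0 + (0 + 0 + 0) :: stopped
Reachable graph of Q (2 states):
  v0 = a.(0 + 0 + (0 + 0)) :: =a=> v1
  v1 = 0 + 0 + (0 + 0) :: stopped
Coarsest stable partition (strong bisimilarity classes):
  B0 = {u0, v0}
  B1 = {u1, v1}
u0 ∈ B0, v0 ∈ B0 → same block
Bisimilar ⇒ trace-equivalent.

traces(P) = traces(Q)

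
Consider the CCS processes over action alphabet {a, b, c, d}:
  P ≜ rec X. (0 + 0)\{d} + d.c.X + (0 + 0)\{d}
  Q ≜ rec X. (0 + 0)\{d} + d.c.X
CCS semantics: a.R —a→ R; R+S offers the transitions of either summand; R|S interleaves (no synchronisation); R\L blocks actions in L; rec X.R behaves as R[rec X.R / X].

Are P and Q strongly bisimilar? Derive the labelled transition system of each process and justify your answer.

Reachable graph of P (2 states):
  m0 = rec X. (0 + 0)\{d} + d.c.X + (0 + 0)\{d} has moves =d=> m1
  m1 = c.(rec X. (0 + 0)\{d} + d.c.X + (0 + 0)\{d}) has moves =c=> m0
Reachable graph of Q (2 states):
  n0 = rec X. (0 + 0)\{d} + d.c.X has moves =d=> n1
  n1 = c.(rec X. (0 + 0)\{d} + d.c.X) has moves =c=> n0
Coarsest stable partition (strong bisimilarity classes):
  B0 = {m0, n0}
  B1 = {m1, n1}
m0 ∈ B0, n0 ∈ B0 → same block

bisimilar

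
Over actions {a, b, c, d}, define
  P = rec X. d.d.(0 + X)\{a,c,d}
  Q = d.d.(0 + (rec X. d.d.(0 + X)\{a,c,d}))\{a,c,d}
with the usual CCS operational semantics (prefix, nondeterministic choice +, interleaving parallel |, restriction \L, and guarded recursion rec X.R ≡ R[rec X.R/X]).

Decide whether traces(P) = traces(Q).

P's transition system — 3 states:
  p0 = rec X. d.d.(0 + X)\{a,c,d} → ··d··> p1
  p1 = d.(0 + (rec X. d.d.(0 + X)\{a,c,d}))\{a,c,d} → ··d··> p2
  p2 = (0 + (rec X. d.d.(0 + X)\{a,c,d}))\{a,c,d} → ∅
Q's transition system — 3 states:
  q0 = d.d.(0 + (rec X. d.d.(0 + X)\{a,c,d}))\{a,c,d} → ··d··> q1
  q1 = d.(0 + (rec X. d.d.(0 + X)\{a,c,d}))\{a,c,d} → ··d··> q2
  q2 = (0 + (rec X. d.d.(0 + X)\{a,c,d}))\{a,c,d} → ∅
Bisimilarity quotient blocks:
  B0 = {p0, q0}
  B1 = {p1, q1}
  B2 = {p2, q2}
p0 ∈ B0, q0 ∈ B0 → same block
Bisimilar ⇒ trace-equivalent.

traces(P) = traces(Q)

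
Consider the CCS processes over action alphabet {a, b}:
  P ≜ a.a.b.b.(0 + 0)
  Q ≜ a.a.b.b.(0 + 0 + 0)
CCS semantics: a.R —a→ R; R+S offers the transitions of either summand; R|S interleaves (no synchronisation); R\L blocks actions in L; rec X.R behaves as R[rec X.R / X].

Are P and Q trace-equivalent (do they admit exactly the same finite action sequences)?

LTS(P): 5 reachable states
  m0 = a.a.b.b.(0 + 0) has moves ··a··> m1
  m1 = a.b.b.(0 + 0) has moves ··a··> m2
  m2 = b.b.(0 + 0) has moves ··b··> m3
  m3 = b.(0 + 0) has moves ··b··> m4
  m4 = 0 + 0 has moves (no moves)
LTS(Q): 5 reachable states
  n0 = a.a.b.b.(0 + 0 + 0) has moves ··a··> n1
  n1 = a.b.b.(0 + 0 + 0) has moves ··a··> n2
  n2 = b.b.(0 + 0 + 0) has moves ··b··> n3
  n3 = b.(0 + 0 + 0) has moves ··b··> n4
  n4 = 0 + 0 + 0 has moves (no moves)
Bisimilarity quotient blocks:
  B0 = {m0, n0}
  B1 = {m1, n1}
  B2 = {m2, n2}
  B3 = {m3, n3}
  B4 = {m4, n4}
m0 ∈ B0, n0 ∈ B0 → same block
Bisimilar ⇒ trace-equivalent.

traces(P) = traces(Q)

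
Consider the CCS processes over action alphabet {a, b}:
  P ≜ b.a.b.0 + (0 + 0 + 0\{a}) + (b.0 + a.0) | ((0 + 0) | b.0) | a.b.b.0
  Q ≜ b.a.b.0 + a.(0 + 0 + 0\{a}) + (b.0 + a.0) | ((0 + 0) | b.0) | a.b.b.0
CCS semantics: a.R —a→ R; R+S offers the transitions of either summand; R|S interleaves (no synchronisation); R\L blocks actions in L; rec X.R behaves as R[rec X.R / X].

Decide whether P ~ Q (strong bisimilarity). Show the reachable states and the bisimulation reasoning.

P's transition system — 19 states:
  p0 = b.a.b.0 + (0 + 0 + 0\{a}) + (b.0 + a.0) | ((0 + 0) | b.0) | a.b.b.0 ⊢ -a-> p1, -a-> p2, -b-> p2, -b-> p3, -b-> p4
  p1 = (b.0 + a.0) | ((0 + 0) | b.0) | b.b.0 ⊢ -a-> p5, -b-> p5, -b-> p6, -b-> p7
  p2 = 0 | ((0 + 0) | b.0) | a.b.b.0 ⊢ -a-> p5, -b-> p8
  p3 = (b.0 + a.0) | ((0 + 0) | 0) | a.b.b.0 ⊢ -a-> p6, -a-> p8, -b-> p8
  p4 = a.b.0 ⊢ -a-> p9
  p5 = 0 | ((0 + 0) | b.0) | b.b.0 ⊢ -b-> p10, -b-> p11
  p6 = (b.0 + a.0) | ((0 + 0) | 0) | b.b.0 ⊢ -a-> p10, -b-> p10, -b-> p12
  p7 = (b.0 + a.0) | ((0 + 0) | b.0) | b.0 ⊢ -a-> p11, -b-> p11, -b-> p12, -b-> p13
  p8 = 0 | ((0 + 0) | 0) | a.b.b.0 ⊢ -a-> p10
  p9 = b.0 ⊢ -b-> p14
  p10 = 0 | ((0 + 0) | 0) | b.b.0 ⊢ -b-> p15
  p11 = 0 | ((0 + 0) | b.0) | b.0 ⊢ -b-> p15, -b-> p16
  p12 = (b.0 + a.0) | ((0 + 0) | 0) | b.0 ⊢ -a-> p15, -b-> p15, -b-> p17
  p13 = (b.0 + a.0) | ((0 + 0) | b.0) | 0 ⊢ -a-> p16, -b-> p16, -b-> p17
  p14 = 0 ⊢ deadlocked
  p15 = 0 | ((0 + 0) | 0) | b.0 ⊢ -b-> p18
  p16 = 0 | ((0 + 0) | b.0) | 0 ⊢ -b-> p18
  p17 = (b.0 + a.0) | ((0 + 0) | 0) | 0 ⊢ -a-> p18, -b-> p18
  p18 = 0 | ((0 + 0) | 0) | 0 ⊢ deadlocked
Q's transition system — 20 states:
  q0 = b.a.b.0 + a.(0 + 0 + 0\{a}) + (b.0 + a.0) | ((0 + 0) | b.0) | a.b.b.0 ⊢ -a-> q1, -a-> q2, -a-> q3, -b-> q3, -b-> q4, -b-> q5
  q1 = (b.0 + a.0) | ((0 + 0) | b.0) | b.b.0 ⊢ -a-> q6, -b-> q6, -b-> q7, -b-> q8
  q2 = 0 + 0 + 0\{a} ⊢ deadlocked
  q3 = 0 | ((0 + 0) | b.0) | a.b.b.0 ⊢ -a-> q6, -b-> q9
  q4 = (b.0 + a.0) | ((0 + 0) | 0) | a.b.b.0 ⊢ -a-> q7, -a-> q9, -b-> q9
  q5 = a.b.0 ⊢ -a-> q10
  q6 = 0 | ((0 + 0) | b.0) | b.b.0 ⊢ -b-> q11, -b-> q12
  q7 = (b.0 + a.0) | ((0 + 0) | 0) | b.b.0 ⊢ -a-> q11, -b-> q11, -b-> q13
  q8 = (b.0 + a.0) | ((0 + 0) | b.0) | b.0 ⊢ -a-> q12, -b-> q12, -b-> q13, -b-> q14
  q9 = 0 | ((0 + 0) | 0) | a.b.b.0 ⊢ -a-> q11
  q10 = b.0 ⊢ -b-> q15
  q11 = 0 | ((0 + 0) | 0) | b.b.0 ⊢ -b-> q16
  q12 = 0 | ((0 + 0) | b.0) | b.0 ⊢ -b-> q16, -b-> q17
  q13 = (b.0 + a.0) | ((0 + 0) | 0) | b.0 ⊢ -a-> q16, -b-> q16, -b-> q18
  q14 = (b.0 + a.0) | ((0 + 0) | b.0) | 0 ⊢ -a-> q17, -b-> q17, -b-> q18
  q15 = 0 ⊢ deadlocked
  q16 = 0 | ((0 + 0) | 0) | b.0 ⊢ -b-> q19
  q17 = 0 | ((0 + 0) | b.0) | 0 ⊢ -b-> q19
  q18 = (b.0 + a.0) | ((0 + 0) | 0) | 0 ⊢ -a-> q19, -b-> q19
  q19 = 0 | ((0 + 0) | 0) | 0 ⊢ deadlocked
Bisimilarity quotient blocks:
  B0 = {p0}
  B1 = {p1, q1}
  B2 = {p6, p7, q7, q8}
  B3 = {p12, p13, q13, q14}
  B4 = {p15, p16, p9, q10, q16, q17}
  B5 = {p14, p18, q15, q19, q2}
  B6 = {p17, q18}
  B7 = {p10, p11, q11, q12}
  B8 = {p5, q6}
  B9 = {p4, q5}
  B10 = {p2, q3}
  B11 = {p8, q9}
  B12 = {p3, q4}
  B13 = {q0}
p0 ∈ B0, q0 ∈ B13 → different blocks

P ≁ Q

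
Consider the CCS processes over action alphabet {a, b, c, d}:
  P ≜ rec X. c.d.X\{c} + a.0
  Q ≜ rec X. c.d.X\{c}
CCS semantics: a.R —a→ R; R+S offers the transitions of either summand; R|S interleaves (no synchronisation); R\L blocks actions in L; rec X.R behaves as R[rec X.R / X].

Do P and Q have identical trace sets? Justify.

trace-distinct — witness ⟨a⟩

LTS(P): 5 reachable states
  s0 = rec X. c.d.X\{c} + a.0 :: ··a··> s1, ··c··> s2
  s1 = 0 :: ·
  s2 = d.(rec X. c.d.X\{c} + a.0)\{c} :: ··d··> s3
  s3 = (rec X. c.d.X\{c} + a.0)\{c} :: ··a··> s4
  s4 = 0\{c} :: ·
LTS(Q): 3 reachable states
  t0 = rec X. c.d.X\{c} :: ··c··> t1
  t1 = d.(rec X. c.d.X\{c})\{c} :: ··d··> t2
  t2 = (rec X. c.d.X\{c})\{c} :: ·
Run σ = ⟨a⟩ on P: start {s0}
  [1] a ⇒ {s1}
  P completes σ.
Run σ = ⟨a⟩ on Q: start {t0}
  [1] a ⇒ ∅ (Q stuck)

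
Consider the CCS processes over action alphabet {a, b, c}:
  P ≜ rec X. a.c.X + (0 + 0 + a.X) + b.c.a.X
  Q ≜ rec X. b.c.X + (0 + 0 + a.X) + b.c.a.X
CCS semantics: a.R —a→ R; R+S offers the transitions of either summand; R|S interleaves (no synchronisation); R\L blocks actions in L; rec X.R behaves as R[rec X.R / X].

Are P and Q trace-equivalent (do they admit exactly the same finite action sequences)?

LTS(P): 4 reachable states
  u0 = rec X. a.c.X + (0 + 0 + a.X) + b.c.a.X → -a-> u0, -a-> u1, -b-> u2
  u1 = c.(rec X. a.c.X + (0 + 0 + a.X) + b.c.a.X) → -c-> u0
  u2 = c.a.(rec X. a.c.X + (0 + 0 + a.X) + b.c.a.X) → -c-> u3
  u3 = a.(rec X. a.c.X + (0 + 0 + a.X) + b.c.a.X) → -a-> u0
LTS(Q): 4 reachable states
  v0 = rec X. b.c.X + (0 + 0 + a.X) + b.c.a.X → -a-> v0, -b-> v1, -b-> v2
  v1 = c.(rec X. b.c.X + (0 + 0 + a.X) + b.c.a.X) → -c-> v0
  v2 = c.a.(rec X. b.c.X + (0 + 0 + a.X) + b.c.a.X) → -c-> v3
  v3 = a.(rec X. b.c.X + (0 + 0 + a.X) + b.c.a.X) → -a-> v0
Trace ⟨ac⟩ through P, begin at {u0}:
  [1] a ⇒ {u0, u1}
  [2] c ⇒ {u0}
  P completes σ.
Trace ⟨ac⟩ through Q, begin at {v0}:
  [1] a ⇒ {v0}
  [2] c ⇒ ∅  — Q cannot continue

trace-distinct — witness ⟨ac⟩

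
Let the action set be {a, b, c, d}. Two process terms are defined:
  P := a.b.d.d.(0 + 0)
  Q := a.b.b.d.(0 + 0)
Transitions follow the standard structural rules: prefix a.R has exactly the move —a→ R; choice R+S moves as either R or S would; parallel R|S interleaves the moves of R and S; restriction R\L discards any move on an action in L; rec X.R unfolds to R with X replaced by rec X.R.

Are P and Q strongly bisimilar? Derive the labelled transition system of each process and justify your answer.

not bisimilar

P's transition system — 5 states:
  s0 = a.b.d.d.(0 + 0) :: ··a··> s1
  s1 = b.d.d.(0 + 0) :: ··b··> s2
  s2 = d.d.(0 + 0) :: ··d··> s3
  s3 = d.(0 + 0) :: ··d··> s4
  s4 = 0 + 0 :: (no moves)
Q's transition system — 5 states:
  t0 = a.b.b.d.(0 + 0) :: ··a··> t1
  t1 = b.b.d.(0 + 0) :: ··b··> t2
  t2 = b.d.(0 + 0) :: ··b··> t3
  t3 = d.(0 + 0) :: ··d··> t4
  t4 = 0 + 0 :: (no moves)
Bisimilarity quotient blocks:
  B0 = {s0}
  B1 = {s1}
  B2 = {s2}
  B3 = {s3, t3}
  B4 = {s4, t4}
  B5 = {t0}
  B6 = {t1}
  B7 = {t2}
s0 ∈ B0, t0 ∈ B5 → different blocks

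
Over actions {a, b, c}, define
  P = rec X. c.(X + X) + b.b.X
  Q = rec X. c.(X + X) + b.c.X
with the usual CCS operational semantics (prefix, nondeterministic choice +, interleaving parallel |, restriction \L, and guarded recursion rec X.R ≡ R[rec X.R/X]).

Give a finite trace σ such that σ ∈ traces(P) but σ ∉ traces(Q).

bb

P's transition system — 3 states:
  s0 = rec X. c.(X + X) + b.b.X has moves ··b··> s1, ··c··> s2
  s1 = b.(rec X. c.(X + X) + b.b.X) has moves ··b··> s0
  s2 = (rec X. c.(X + X) + b.b.X) + (rec X. c.(X + X) + b.b.X) has moves ··b··> s1, ··c··> s2
Q's transition system — 3 states:
  t0 = rec X. c.(X + X) + b.c.X has moves ··b··> t1, ··c··> t2
  t1 = c.(rec X. c.(X + X) + b.c.X) has moves ··c··> t0
  t2 = (rec X. c.(X + X) + b.c.X) + (rec X. c.(X + X) + b.c.X) has moves ··b··> t1, ··c··> t2
Run σ = ⟨bb⟩ on P: start {s0}
  [1] b ⇒ {s1}
  [2] b ⇒ {s0}
  — P admits the full trace.
Run σ = ⟨bb⟩ on Q: start {t0}
  [1] b ⇒ {t1}
  [2] b ⇒ ∅ (Q stuck)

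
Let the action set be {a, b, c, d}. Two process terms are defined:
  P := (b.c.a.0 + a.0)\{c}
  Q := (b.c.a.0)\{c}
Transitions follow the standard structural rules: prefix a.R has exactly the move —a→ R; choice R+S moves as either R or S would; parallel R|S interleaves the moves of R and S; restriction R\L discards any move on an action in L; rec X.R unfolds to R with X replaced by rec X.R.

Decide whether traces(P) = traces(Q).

traces(P) ≠ traces(Q) — witness ⟨a⟩

P's transition system — 3 states:
  m0 = (b.c.a.0 + a.0)\{c} ⊢ --a--▸ m1, --b--▸ m2
  m1 = 0\{c} ⊢ stopped
  m2 = (c.a.0)\{c} ⊢ stopped
Q's transition system — 2 states:
  n0 = (b.c.a.0)\{c} ⊢ --b--▸ n1
  n1 = (c.a.0)\{c} ⊢ stopped
Run σ = ⟨a⟩ on P: start {m0}
  step 1 (a): {m1}
  — P admits the full trace.
Run σ = ⟨a⟩ on Q: start {n0}
  step 1 (a): ∅ (Q stuck)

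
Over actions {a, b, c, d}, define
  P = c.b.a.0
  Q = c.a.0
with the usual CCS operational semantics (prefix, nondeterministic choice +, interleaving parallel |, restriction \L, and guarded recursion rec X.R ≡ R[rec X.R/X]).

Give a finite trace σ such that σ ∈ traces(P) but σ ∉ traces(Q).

LTS(P): 4 reachable states
  s0 = c.b.a.0 ⊢ =c=> s1
  s1 = b.a.0 ⊢ =b=> s2
  s2 = a.0 ⊢ =a=> s3
  s3 = 0 ⊢ ∅
LTS(Q): 3 reachable states
  t0 = c.a.0 ⊢ =c=> t1
  t1 = a.0 ⊢ =a=> t2
  t2 = 0 ⊢ ∅
Run σ = ⟨cb⟩ on P: start {s0}
  after c @ step 1: {s1}
  after b @ step 2: {s2}
  ✓ P
Run σ = ⟨cb⟩ on Q: start {t0}
  after c @ step 1: {t1}
  after b @ step 2: ∅  — Q cannot continue

cb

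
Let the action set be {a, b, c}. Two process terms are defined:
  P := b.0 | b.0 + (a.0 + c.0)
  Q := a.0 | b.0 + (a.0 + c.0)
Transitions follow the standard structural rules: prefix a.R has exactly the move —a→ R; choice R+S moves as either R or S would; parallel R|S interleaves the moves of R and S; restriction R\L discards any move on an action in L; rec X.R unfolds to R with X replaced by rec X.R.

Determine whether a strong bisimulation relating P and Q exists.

Reachable graph of P (5 states):
  u0 = b.0 | b.0 + (a.0 + c.0) | --a--▸ u1, --b--▸ u2, --b--▸ u3, --c--▸ u1
  u1 = 0 | ∅
  u2 = 0 | b.0 | --b--▸ u4
  u3 = b.0 | 0 | --b--▸ u4
  u4 = 0 | 0 | ∅
Reachable graph of Q (5 states):
  v0 = a.0 | b.0 + (a.0 + c.0) | --a--▸ v1, --a--▸ v2, --b--▸ v3, --c--▸ v1
  v1 = 0 | ∅
  v2 = 0 | b.0 | --b--▸ v4
  v3 = a.0 | 0 | --a--▸ v4
  v4 = 0 | 0 | ∅
Bisimilarity quotient blocks:
  B0 = {u0}
  B1 = {u2, u3, v2}
  B2 = {u1, u4, v1, v4}
  B3 = {v0}
  B4 = {v3}
u0 ∈ B0, v0 ∈ B3 → different blocks

not bisimilar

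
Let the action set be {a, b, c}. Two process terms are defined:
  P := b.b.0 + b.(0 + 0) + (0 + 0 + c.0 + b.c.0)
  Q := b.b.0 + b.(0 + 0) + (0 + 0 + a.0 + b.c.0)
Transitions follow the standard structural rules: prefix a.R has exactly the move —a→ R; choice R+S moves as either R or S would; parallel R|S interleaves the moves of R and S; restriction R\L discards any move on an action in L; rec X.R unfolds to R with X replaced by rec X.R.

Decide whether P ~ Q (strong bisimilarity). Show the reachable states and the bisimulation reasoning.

NO

LTS(P): 5 reachable states
  u0 = b.b.0 + b.(0 + 0) + (0 + 0 + c.0 + b.c.0) has moves =b=> u1, =b=> u2, =b=> u3, =c=> u4
  u1 = 0 + 0 has moves deadlocked
  u2 = b.0 has moves =b=> u4
  u3 = c.0 has moves =c=> u4
  u4 = 0 has moves deadlocked
LTS(Q): 5 reachable states
  v0 = b.b.0 + b.(0 + 0) + (0 + 0 + a.0 + b.c.0) has moves =a=> v1, =b=> v2, =b=> v3, =b=> v4
  v1 = 0 has moves deadlocked
  v2 = 0 + 0 has moves deadlocked
  v3 = b.0 has moves =b=> v1
  v4 = c.0 has moves =c=> v1
Coarsest stable partition (strong bisimilarity classes):
  B0 = {u0}
  B1 = {u3, v4}
  B2 = {u1, u4, v1, v2}
  B3 = {u2, v3}
  B4 = {v0}
u0 ∈ B0, v0 ∈ B4 → different blocks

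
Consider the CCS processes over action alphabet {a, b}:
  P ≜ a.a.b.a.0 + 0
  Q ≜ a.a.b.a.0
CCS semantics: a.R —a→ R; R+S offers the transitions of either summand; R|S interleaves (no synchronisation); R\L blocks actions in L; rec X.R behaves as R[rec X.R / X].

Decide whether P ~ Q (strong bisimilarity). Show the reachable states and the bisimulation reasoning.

P ~ Q

Reachable graph of P (5 states):
  m0 = a.a.b.a.0 + 0 | =a=> m1
  m1 = a.b.a.0 | =a=> m2
  m2 = b.a.0 | =b=> m3
  m3 = a.0 | =a=> m4
  m4 = 0 | stopped
Reachable graph of Q (5 states):
  n0 = a.a.b.a.0 | =a=> n1
  n1 = a.b.a.0 | =a=> n2
  n2 = b.a.0 | =b=> n3
  n3 = a.0 | =a=> n4
  n4 = 0 | stopped
Partition-refinement fixed point:
  B0 = {m0, n0}
  B1 = {m1, n1}
  B2 = {m2, n2}
  B3 = {m3, n3}
  B4 = {m4, n4}
m0 ∈ B0, n0 ∈ B0 → same block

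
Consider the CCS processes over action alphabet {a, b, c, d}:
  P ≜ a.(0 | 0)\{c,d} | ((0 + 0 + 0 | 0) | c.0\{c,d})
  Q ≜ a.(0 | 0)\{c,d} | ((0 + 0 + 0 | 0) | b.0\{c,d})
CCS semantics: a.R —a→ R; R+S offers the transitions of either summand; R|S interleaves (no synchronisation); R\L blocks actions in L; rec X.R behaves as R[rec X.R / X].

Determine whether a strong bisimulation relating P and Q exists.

Reachable graph of P (4 states):
  m0 = a.(0 | 0)\{c,d} | ((0 + 0 + 0 | 0) | c.0\{c,d}) has moves —a→ m1, —c→ m2
  m1 = (0 | 0)\{c,d} | ((0 + 0 + 0 | 0) | c.0\{c,d}) has moves —c→ m3
  m2 = a.(0 | 0)\{c,d} | ((0 + 0 + 0 | 0) | 0\{c,d}) has moves —a→ m3
  m3 = (0 | 0)\{c,d} | ((0 + 0 + 0 | 0) | 0\{c,d}) has moves ·
Reachable graph of Q (4 states):
  n0 = a.(0 | 0)\{c,d} | ((0 + 0 + 0 | 0) | b.0\{c,d}) has moves —a→ n1, —b→ n2
  n1 = (0 | 0)\{c,d} | ((0 + 0 + 0 | 0) | b.0\{c,d}) has moves —b→ n3
  n2 = a.(0 | 0)\{c,d} | ((0 + 0 + 0 | 0) | 0\{c,d}) has moves —a→ n3
  n3 = (0 | 0)\{c,d} | ((0 + 0 + 0 | 0) | 0\{c,d}) has moves ·
Coarsest stable partition (strong bisimilarity classes):
  B0 = {m0}
  B1 = {m1}
  B2 = {m3, n3}
  B3 = {m2, n2}
  B4 = {n0}
  B5 = {n1}
m0 ∈ B0, n0 ∈ B4 → different blocks

not bisimilar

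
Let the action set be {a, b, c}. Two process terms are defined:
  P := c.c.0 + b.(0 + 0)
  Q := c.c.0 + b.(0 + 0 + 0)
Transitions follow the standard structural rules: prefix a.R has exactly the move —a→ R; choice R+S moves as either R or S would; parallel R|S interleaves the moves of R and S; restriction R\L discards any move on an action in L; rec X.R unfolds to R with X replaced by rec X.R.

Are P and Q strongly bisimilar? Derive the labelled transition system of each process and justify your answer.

P's transition system — 4 states:
  s0 = c.c.0 + b.(0 + 0) ⊢ --b--▸ s1, --c--▸ s2
  s1 = 0 + 0 ⊢ ∅
  s2 = c.0 ⊢ --c--▸ s3
  s3 = 0 ⊢ ∅
Q's transition system — 4 states:
  t0 = c.c.0 + b.(0 + 0 + 0) ⊢ --b--▸ t1, --c--▸ t2
  t1 = 0 + 0 + 0 ⊢ ∅
  t2 = c.0 ⊢ --c--▸ t3
  t3 = 0 ⊢ ∅
Coarsest stable partition (strong bisimilarity classes):
  B0 = {s0, t0}
  B1 = {s2, t2}
  B2 = {s1, s3, t1, t3}
s0 ∈ B0, t0 ∈ B0 → same block

bisimilar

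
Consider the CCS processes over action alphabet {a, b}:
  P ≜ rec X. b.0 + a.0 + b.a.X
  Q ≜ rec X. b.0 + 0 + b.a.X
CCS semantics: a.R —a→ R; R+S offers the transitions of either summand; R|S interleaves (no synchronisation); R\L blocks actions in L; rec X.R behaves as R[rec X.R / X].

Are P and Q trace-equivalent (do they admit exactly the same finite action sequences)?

LTS(P): 3 reachable states
  m0 = rec X. b.0 + a.0 + b.a.X ⊢ =a=> m1, =b=> m1, =b=> m2
  m1 = 0 ⊢ ∅
  m2 = a.(rec X. b.0 + a.0 + b.a.X) ⊢ =a=> m0
LTS(Q): 3 reachable states
  n0 = rec X. b.0 + 0 + b.a.X ⊢ =b=> n1, =b=> n2
  n1 = 0 ⊢ ∅
  n2 = a.(rec X. b.0 + 0 + b.a.X) ⊢ =a=> n0
Run σ = ⟨a⟩ on P: start {m0}
  [1] a ⇒ {m1}
  ✓ P
Run σ = ⟨a⟩ on Q: start {n0}
  [1] a ⇒ no successor for Q

trace-distinct — witness ⟨a⟩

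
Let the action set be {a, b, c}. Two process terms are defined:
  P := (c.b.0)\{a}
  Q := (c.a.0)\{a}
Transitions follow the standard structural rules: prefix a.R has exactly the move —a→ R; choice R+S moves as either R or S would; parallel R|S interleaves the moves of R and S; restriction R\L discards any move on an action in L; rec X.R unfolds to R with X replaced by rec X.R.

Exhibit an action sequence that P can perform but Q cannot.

LTS(P): 3 reachable states
  u0 = (c.b.0)\{a} has moves --c--▸ u1
  u1 = (b.0)\{a} has moves --b--▸ u2
  u2 = 0\{a} has moves ·
LTS(Q): 2 reachable states
  v0 = (c.a.0)\{a} has moves --c--▸ v1
  v1 = (a.0)\{a} has moves ·
Trace ⟨cb⟩ through P, begin at {u0}:
  after c @ step 1: {u1}
  after b @ step 2: {u2}
  P completes σ.
Trace ⟨cb⟩ through Q, begin at {v0}:
  after c @ step 1: {v1}
  after b @ step 2: no successor for Q

cb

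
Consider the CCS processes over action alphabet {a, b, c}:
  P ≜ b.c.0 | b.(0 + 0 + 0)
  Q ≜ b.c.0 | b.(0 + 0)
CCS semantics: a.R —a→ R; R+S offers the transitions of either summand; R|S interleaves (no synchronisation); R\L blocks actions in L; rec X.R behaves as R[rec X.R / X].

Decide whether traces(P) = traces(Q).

LTS(P): 6 reachable states
  s0 = b.c.0 | b.(0 + 0 + 0) ⊢ -b-> s1, -b-> s2
  s1 = b.c.0 | (0 + 0 + 0) ⊢ -b-> s3
  s2 = c.0 | b.(0 + 0 + 0) ⊢ -b-> s3, -c-> s4
  s3 = c.0 | (0 + 0 + 0) ⊢ -c-> s5
  s4 = 0 | b.(0 + 0 + 0) ⊢ -b-> s5
  s5 = 0 | (0 + 0 + 0) ⊢ deadlocked
LTS(Q): 6 reachable states
  t0 = b.c.0 | b.(0 + 0) ⊢ -b-> t1, -b-> t2
  t1 = b.c.0 | (0 + 0) ⊢ -b-> t3
  t2 = c.0 | b.(0 + 0) ⊢ -b-> t3, -c-> t4
  t3 = c.0 | (0 + 0) ⊢ -c-> t5
  t4 = 0 | b.(0 + 0) ⊢ -b-> t5
  t5 = 0 | (0 + 0) ⊢ deadlocked
Coarsest stable partition (strong bisimilarity classes):
  B0 = {s0, t0}
  B1 = {s1, t1}
  B2 = {s3, t3}
  B3 = {s5, t5}
  B4 = {s2, t2}
  B5 = {s4, t4}
s0 ∈ B0, t0 ∈ B0 → same block
Bisimilar ⇒ trace-equivalent.

traces(P) = traces(Q)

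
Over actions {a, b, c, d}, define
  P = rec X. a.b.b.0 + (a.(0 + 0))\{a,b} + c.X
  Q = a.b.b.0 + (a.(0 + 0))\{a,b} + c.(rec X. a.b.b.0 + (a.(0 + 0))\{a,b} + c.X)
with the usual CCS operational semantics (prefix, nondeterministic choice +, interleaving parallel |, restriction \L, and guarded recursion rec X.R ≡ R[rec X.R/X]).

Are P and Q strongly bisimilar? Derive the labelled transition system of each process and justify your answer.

bisimilar

P's transition system — 4 states:
  u0 = rec X. a.b.b.0 + (a.(0 + 0))\{a,b} + c.X | —a→ u1, —c→ u0
  u1 = b.b.0 | —b→ u2
  u2 = b.0 | —b→ u3
  u3 = 0 | ∅
Q's transition system — 5 states:
  v0 = a.b.b.0 + (a.(0 + 0))\{a,b} + c.(rec X. a.b.b.0 + (a.(0 + 0))\{a,b} + c.X) | —a→ v1, —c→ v2
  v1 = b.b.0 | —b→ v3
  v2 = rec X. a.b.b.0 + (a.(0 + 0))\{a,b} + c.X | —a→ v1, —c→ v2
  v3 = b.0 | —b→ v4
  v4 = 0 | ∅
Coarsest stable partition (strong bisimilarity classes):
  B0 = {u0, v0, v2}
  B1 = {u1, v1}
  B2 = {u2, v3}
  B3 = {u3, v4}
u0 ∈ B0, v0 ∈ B0 → same block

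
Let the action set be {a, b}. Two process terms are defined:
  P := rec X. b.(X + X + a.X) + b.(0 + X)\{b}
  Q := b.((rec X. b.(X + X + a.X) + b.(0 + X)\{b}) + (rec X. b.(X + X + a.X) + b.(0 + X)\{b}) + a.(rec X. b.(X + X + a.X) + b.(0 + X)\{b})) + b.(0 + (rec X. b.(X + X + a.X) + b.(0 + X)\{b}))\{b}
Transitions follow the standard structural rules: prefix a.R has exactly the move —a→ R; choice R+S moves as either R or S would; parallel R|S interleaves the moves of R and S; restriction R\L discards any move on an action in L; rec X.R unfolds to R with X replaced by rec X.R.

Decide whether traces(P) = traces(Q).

traces(P) = traces(Q)

P's transition system — 3 states:
  s0 = rec X. b.(X + X + a.X) + b.(0 + X)\{b} → =b=> s1, =b=> s2
  s1 = (0 + (rec X. b.(X + X + a.X) + b.(0 + X)\{b}))\{b} → ·
  s2 = (rec X. b.(X + X + a.X) + b.(0 + X)\{b}) + (rec X. b.(X + X + a.X) + b.(0 + X)\{b}) + a.(rec X. b.(X + X + a.X) + b.(0 + X)\{b}) → =a=> s0, =b=> s1, =b=> s2
Q's transition system — 4 states:
  t0 = b.((rec X. b.(X + X + a.X) + b.(0 + X)\{b}) + (rec X. b.(X + X + a.X) + b.(0 + X)\{b}) + a.(rec X. b.(X + X + a.X) + b.(0 + X)\{b})) + b.(0 + (rec X. b.(X + X + a.X) + b.(0 + X)\{b}))\{b} → =b=> t1, =b=> t2
  t1 = (0 + (rec X. b.(X + X + a.X) + b.(0 + X)\{b}))\{b} → ·
  t2 = (rec X. b.(X + X + a.X) + b.(0 + X)\{b}) + (rec X. b.(X + X + a.X) + b.(0 + X)\{b}) + a.(rec X. b.(X + X + a.X) + b.(0 + X)\{b}) → =a=> t3, =b=> t1, =b=> t2
  t3 = rec X. b.(X + X + a.X) + b.(0 + X)\{b} → =b=> t1, =b=> t2
Coarsest stable partition (strong bisimilarity classes):
  B0 = {s0, t0, t3}
  B1 = {s1, t1}
  B2 = {s2, t2}
s0 ∈ B0, t0 ∈ B0 → same block
Bisimilar ⇒ trace-equivalent.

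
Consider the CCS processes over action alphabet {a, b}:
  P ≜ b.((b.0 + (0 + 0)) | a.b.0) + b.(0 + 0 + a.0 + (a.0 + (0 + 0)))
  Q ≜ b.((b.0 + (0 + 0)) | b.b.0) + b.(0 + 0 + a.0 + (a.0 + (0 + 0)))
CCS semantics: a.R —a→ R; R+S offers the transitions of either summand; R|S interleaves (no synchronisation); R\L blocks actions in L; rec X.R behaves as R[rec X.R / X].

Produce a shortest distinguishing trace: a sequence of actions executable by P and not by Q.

LTS(P): 9 reachable states
  m0 = b.((b.0 + (0 + 0)) | a.b.0) + b.(0 + 0 + a.0 + (a.0 + (0 + 0))) | —b→ m1, —b→ m2
  m1 = (b.0 + (0 + 0)) | a.b.0 | —a→ m3, —b→ m4
  m2 = 0 + 0 + a.0 + (a.0 + (0 + 0)) | —a→ m5
  m3 = (b.0 + (0 + 0)) | b.0 | —b→ m6, —b→ m7
  m4 = 0 | a.b.0 | —a→ m7
  m5 = 0 | stopped
  m6 = (b.0 + (0 + 0)) | 0 | —b→ m8
  m7 = 0 | b.0 | —b→ m8
  m8 = 0 | 0 | stopped
LTS(Q): 9 reachable states
  n0 = b.((b.0 + (0 + 0)) | b.b.0) + b.(0 + 0 + a.0 + (a.0 + (0 + 0))) | —b→ n1, —b→ n2
  n1 = (b.0 + (0 + 0)) | b.b.0 | —b→ n3, —b→ n4
  n2 = 0 + 0 + a.0 + (a.0 + (0 + 0)) | —a→ n5
  n3 = (b.0 + (0 + 0)) | b.0 | —b→ n6, —b→ n7
  n4 = 0 | b.b.0 | —b→ n7
  n5 = 0 | stopped
  n6 = (b.0 + (0 + 0)) | 0 | —b→ n8
  n7 = 0 | b.0 | —b→ n8
  n8 = 0 | 0 | stopped
Trace ⟨bab⟩ through P, begin at {m0}:
  [1] b ⇒ {m1, m2}
  [2] a ⇒ {m3, m5}
  [3] b ⇒ {m6, m7}
  ✓ P
Trace ⟨bab⟩ through Q, begin at {n0}:
  [1] b ⇒ {n1, n2}
  [2] a ⇒ {n5}
  [3] b ⇒ ∅  — Q cannot continue

bab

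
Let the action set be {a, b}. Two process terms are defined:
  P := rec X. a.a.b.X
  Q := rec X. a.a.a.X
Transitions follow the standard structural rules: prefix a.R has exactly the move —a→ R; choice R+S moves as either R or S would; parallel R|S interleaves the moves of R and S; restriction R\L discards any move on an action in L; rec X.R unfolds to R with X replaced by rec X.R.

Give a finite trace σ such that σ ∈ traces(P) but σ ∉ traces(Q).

aab

Reachable graph of P (3 states):
  m0 = rec X. a.a.b.X has moves =a=> m1
  m1 = a.b.(rec X. a.a.b.X) has moves =a=> m2
  m2 = b.(rec X. a.a.b.X) has moves =b=> m0
Reachable graph of Q (3 states):
  n0 = rec X. a.a.a.X has moves =a=> n1
  n1 = a.a.(rec X. a.a.a.X) has moves =a=> n2
  n2 = a.(rec X. a.a.a.X) has moves =a=> n0
Run σ = ⟨aab⟩ on P: start {m0}
  after a @ step 1: {m1}
  after a @ step 2: {m2}
  after b @ step 3: {m0}
  — P admits the full trace.
Run σ = ⟨aab⟩ on Q: start {n0}
  after a @ step 1: {n1}
  after a @ step 2: {n2}
  after b @ step 3: ∅ (Q stuck)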